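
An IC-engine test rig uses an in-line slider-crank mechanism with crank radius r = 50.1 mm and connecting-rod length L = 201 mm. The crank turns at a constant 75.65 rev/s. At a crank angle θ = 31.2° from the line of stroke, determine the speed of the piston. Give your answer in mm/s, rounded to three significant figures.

ω = 2π·75.7 = 475.3 rad/s
For an in-line slider-crank, x = r cosθ + √(L² − r² sin²θ), so v = −rω sinθ·[1 + r cosθ/√(L² − r² sin²θ)].
With r = 0.0501 m, L = 0.201 m, θ = 31.2°: √(L² − r² sin²θ) = 0.19932 m.
v = −0.0501·475.3·0.51803·[1 + 0.0501·0.85536/0.19932] = -14.988 m/s.
|v| = 14.988 m/s = 14988 mm/s.

15000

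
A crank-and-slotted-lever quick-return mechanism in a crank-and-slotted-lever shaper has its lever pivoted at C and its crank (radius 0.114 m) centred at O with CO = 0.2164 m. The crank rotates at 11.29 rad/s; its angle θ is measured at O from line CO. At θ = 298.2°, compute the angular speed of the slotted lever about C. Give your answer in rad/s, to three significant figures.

3.35

ω = 11.29 rad/s
Crank pin A relative to C: A = (d + r cosθ, r sinθ); lever angle φ = atan2(r sinθ, d + r cosθ).
Differentiating tanφ: φ̇ = rω(d cosθ + r)/(d² + r² + 2dr cosθ).
d² + r² + 2dr cosθ = |CA|² = 0.0831402 m²;  d cosθ + r = +0.21626 m.
|ω_lever| = |0.114·11.29·+0.21626| / 0.0831402 = 3.3478 rad/s.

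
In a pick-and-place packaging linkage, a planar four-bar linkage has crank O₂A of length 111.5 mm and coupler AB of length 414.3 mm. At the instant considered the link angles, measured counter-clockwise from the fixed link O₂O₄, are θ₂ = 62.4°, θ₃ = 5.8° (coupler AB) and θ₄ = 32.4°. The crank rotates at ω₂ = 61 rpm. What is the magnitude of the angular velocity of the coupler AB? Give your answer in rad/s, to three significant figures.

1.92

ω₂ = 6.388 rad/s (from 61 rpm).
Differentiating the loop-closure r₂e^{iθ₂}+r₃e^{iθ₃}=r₁+r₄e^{iθ₄} gives r₂ω₂e^{iθ₂}+r₃ω₃e^{iθ₃}=r₄ω₄e^{iθ₄}.
Eliminating the other unknown: ω₃ = r₂ω₂ sin(θ₄−θ₂) / [r₃ sin(θ₃−θ₄)].
Numerator sine = -0.50000; denominator sine = -0.44776.
Result = 0.1115·6.388·(-0.50000) / (0.4143·(-0.44776)) = +1.9197 rad/s; magnitude 1.9197 rad/s.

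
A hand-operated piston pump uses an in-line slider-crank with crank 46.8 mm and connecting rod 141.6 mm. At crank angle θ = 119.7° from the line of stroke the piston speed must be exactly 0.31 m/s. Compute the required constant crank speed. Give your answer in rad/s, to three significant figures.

9.20

For an in-line slider-crank, |v_piston| = rω|sinθ|·[1 + r cosθ/√(L² − r² sin²θ)].
With r = 0.0468 m, L = 0.1416 m, θ = 119.7°: the bracketed kinematic factor |dx/dθ| = 0.033703 m.
ω = v/|dx/dθ| = 0.31/0.033703 = 9.1981 rad/s.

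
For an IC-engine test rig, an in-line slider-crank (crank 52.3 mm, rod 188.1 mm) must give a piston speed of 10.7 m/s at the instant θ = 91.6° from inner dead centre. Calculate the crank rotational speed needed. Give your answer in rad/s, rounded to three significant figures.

206

For an in-line slider-crank, |v_piston| = rω|sinθ|·[1 + r cosθ/√(L² − r² sin²θ)].
With r = 0.0523 m, L = 0.1881 m, θ = 91.6°: the bracketed kinematic factor |dx/dθ| = 0.051857 m.
ω = v/|dx/dθ| = 10.7/0.051857 = 206.34 rad/s.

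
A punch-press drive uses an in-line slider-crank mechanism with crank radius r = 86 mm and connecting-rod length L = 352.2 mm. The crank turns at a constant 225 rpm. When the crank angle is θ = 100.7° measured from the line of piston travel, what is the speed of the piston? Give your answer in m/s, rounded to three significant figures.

ω = 2π·225/60 = 23.56 rad/s
For an in-line slider-crank, x = r cosθ + √(L² − r² sin²θ), so v = −rω sinθ·[1 + r cosθ/√(L² − r² sin²θ)].
With r = 0.086 m, L = 0.3522 m, θ = 100.7°: √(L² − r² sin²θ) = 0.34191 m.
v = −0.086·23.56·0.98261·[1 + 0.086·-0.18567/0.34191] = -1.8981 m/s.
|v| = 1.8981 m/s.

1.90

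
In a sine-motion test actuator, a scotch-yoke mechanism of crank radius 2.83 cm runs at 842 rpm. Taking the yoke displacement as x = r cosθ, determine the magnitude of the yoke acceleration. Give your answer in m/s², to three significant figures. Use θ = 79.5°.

ω = 88.17 rad/s (from 842 rpm).
x = r cosθ ⇒ ẍ = −rω² cosθ (ω constant).
|a| = rω²|cosθ| = 0.0283·(88.17)²·|cos 79.5°| = 40.096 m/s².

40.1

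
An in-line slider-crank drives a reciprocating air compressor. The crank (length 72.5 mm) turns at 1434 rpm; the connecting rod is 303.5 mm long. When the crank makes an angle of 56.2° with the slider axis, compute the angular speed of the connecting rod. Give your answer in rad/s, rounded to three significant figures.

20.4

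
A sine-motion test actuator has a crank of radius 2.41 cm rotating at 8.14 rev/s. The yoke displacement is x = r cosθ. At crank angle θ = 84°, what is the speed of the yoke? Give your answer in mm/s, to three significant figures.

1230

ω = 51.15 rad/s (from 8.14 rev/s).
x = r cosθ ⇒ ẋ = −rω sinθ.
|v| = rω|sinθ| = 0.0241·51.15·|sin 84°| = 1.2258 m/s = 1225.8 mm/s.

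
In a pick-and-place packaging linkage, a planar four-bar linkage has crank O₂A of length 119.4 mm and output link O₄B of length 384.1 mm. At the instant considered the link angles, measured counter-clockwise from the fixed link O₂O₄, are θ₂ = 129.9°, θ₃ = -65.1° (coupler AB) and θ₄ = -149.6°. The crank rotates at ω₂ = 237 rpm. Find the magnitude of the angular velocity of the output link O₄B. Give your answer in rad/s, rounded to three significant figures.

ω₂ = 24.82 rad/s (from 237 rpm).
Differentiating the loop-closure r₂e^{iθ₂}+r₃e^{iθ₃}=r₁+r₄e^{iθ₄} gives r₂ω₂e^{iθ₂}+r₃ω₃e^{iθ₃}=r₄ω₄e^{iθ₄}.
Eliminating the other unknown: ω₄ = r₂ω₂ sin(θ₂−θ₃) / [r₄ sin(θ₄−θ₃)].
Numerator sine = -0.25882; denominator sine = -0.99540.
Result = 0.1194·24.82·(-0.25882) / (0.3841·(-0.99540)) = +2.006 rad/s; magnitude 2.006 rad/s.

2.01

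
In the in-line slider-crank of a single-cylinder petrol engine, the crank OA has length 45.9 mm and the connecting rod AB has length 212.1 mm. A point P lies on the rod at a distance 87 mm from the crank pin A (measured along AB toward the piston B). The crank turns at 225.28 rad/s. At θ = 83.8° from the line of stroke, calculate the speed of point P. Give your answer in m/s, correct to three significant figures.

10.4

ω = 225.3 rad/s.  Crank-pin speed |V_A| = rω = 10.34 m/s, perpendicular to OA.
Rod angle: sinφ = −(r/L) sinθ ⇒ φ = -12.424°; ω_rod = −rω cosθ/√(L²−r²sin²θ) = -5.3915 rad/s.
V_P = V_A + ω_rod × AP, with AP = 0.087 m along the rod.
Components: V_Px = −rω sinθ − a·ω_rod·sinφ = -10.381 m/s;  V_Py = rω cosθ + a·ω_rod·cosφ = +0.65868 m/s.
|V_P| = √(V_Px² + V_Py²) = 10.402 m/s.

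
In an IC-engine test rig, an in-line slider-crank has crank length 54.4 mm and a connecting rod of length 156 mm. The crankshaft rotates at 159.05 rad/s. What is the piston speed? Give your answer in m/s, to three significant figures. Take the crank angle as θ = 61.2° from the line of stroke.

ω = 159.1 rad/s
For an in-line slider-crank, x = r cosθ + √(L² − r² sin²θ), so v = −rω sinθ·[1 + r cosθ/√(L² − r² sin²θ)].
With r = 0.0544 m, L = 0.156 m, θ = 61.2°: √(L² − r² sin²θ) = 0.14854 m.
v = −0.0544·159.1·0.87631·[1 + 0.0544·0.48175/0.14854] = -8.9198 m/s.
|v| = 8.9198 m/s.

8.92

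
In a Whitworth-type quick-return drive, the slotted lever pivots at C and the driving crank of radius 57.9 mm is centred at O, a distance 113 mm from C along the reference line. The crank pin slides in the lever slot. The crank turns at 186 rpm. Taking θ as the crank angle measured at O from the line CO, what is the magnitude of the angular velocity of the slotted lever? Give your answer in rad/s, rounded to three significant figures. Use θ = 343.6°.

6.54

ω = 19.48 rad/s (from 186 rpm).
Crank pin A relative to C: A = (d + r cosθ, r sinθ); lever angle φ = atan2(r sinθ, d + r cosθ).
Differentiating tanφ: φ̇ = rω(d cosθ + r)/(d² + r² + 2dr cosθ).
d² + r² + 2dr cosθ = |CA|² = 0.0286744 m²;  d cosθ + r = +0.1663 m.
|ω_lever| = |0.0579·19.48·+0.1663| / 0.0286744 = 6.5407 rad/s.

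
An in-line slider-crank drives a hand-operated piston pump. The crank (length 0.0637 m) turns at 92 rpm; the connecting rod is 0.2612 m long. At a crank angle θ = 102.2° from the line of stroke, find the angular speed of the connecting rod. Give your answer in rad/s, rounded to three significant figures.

0.511

ω = 9.634 rad/s (converted from 92 rpm).
The rod makes angle φ with the slider axis where L sinφ = r sinθ; differentiating, L cosφ·φ̇ = r ω cosθ.
L cosφ = √(L² − r² sin²θ) = 0.25367 m.
|ω_rod| = r ω |cosθ| / √(L² − r² sin²θ) = 0.0637·9.634·0.21132/0.25367 = 0.51125 rad/s.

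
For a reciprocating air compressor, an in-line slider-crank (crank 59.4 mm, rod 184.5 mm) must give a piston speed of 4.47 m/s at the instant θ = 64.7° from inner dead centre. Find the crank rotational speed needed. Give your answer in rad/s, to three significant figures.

72.8

For an in-line slider-crank, |v_piston| = rω|sinθ|·[1 + r cosθ/√(L² − r² sin²θ)].
With r = 0.0594 m, L = 0.1845 m, θ = 64.7°: the bracketed kinematic factor |dx/dθ| = 0.061426 m.
ω = v/|dx/dθ| = 4.47/0.061426 = 72.771 rad/s.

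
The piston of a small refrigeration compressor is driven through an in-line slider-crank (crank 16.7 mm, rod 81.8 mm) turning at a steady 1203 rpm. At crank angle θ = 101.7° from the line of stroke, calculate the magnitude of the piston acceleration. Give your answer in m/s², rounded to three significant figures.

ω = 2π·1203/60 = 126 rad/s
x(θ) = r cosθ + √(L² − r² sin²θ); with ω constant, a = ω²·d²x/dθ².
d²x/dθ² = −r cosθ − r²(cos2θ)/√u − r⁴ sin²2θ/(4u^{3/2}),  u = L² − r² sin²θ = 0.00642382 m².
Substituting r = 0.0167 m, L = 0.0818 m, θ = 101.7°: d²x/dθ² = +0.0065741 m.
a = ω²·d²x/dθ² = (126)²·(+0.0065741) = +104.33 m/s²;  |a| = 104.33 m/s².

104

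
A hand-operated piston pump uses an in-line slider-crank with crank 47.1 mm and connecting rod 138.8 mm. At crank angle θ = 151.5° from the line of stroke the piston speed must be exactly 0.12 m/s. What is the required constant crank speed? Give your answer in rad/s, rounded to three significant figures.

7.65

For an in-line slider-crank, |v_piston| = rω|sinθ|·[1 + r cosθ/√(L² − r² sin²θ)].
With r = 0.0471 m, L = 0.1388 m, θ = 151.5°: the bracketed kinematic factor |dx/dθ| = 0.015682 m.
ω = v/|dx/dθ| = 0.12/0.015682 = 7.6519 rad/s.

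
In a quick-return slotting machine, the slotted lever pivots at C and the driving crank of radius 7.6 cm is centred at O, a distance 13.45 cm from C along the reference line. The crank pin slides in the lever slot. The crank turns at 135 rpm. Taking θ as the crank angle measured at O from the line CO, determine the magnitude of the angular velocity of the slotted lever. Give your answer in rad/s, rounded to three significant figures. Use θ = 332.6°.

ω = 14.14 rad/s (from 135 rpm).
Crank pin A relative to C: A = (d + r cosθ, r sinθ); lever angle φ = atan2(r sinθ, d + r cosθ).
Differentiating tanφ: φ̇ = rω(d cosθ + r)/(d² + r² + 2dr cosθ).
d² + r² + 2dr cosθ = |CA|² = 0.0420167 m²;  d cosθ + r = +0.19541 m.
|ω_lever| = |0.076·14.14·+0.19541| / 0.0420167 = 4.9969 rad/s.

5.00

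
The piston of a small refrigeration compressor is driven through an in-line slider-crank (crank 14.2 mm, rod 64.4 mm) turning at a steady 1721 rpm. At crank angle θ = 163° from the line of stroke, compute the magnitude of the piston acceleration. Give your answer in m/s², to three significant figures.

356

ω = 2π·1721/60 = 180.2 rad/s
x(θ) = r cosθ + √(L² − r² sin²θ); with ω constant, a = ω²·d²x/dθ².
d²x/dθ² = −r cosθ − r²(cos2θ)/√u − r⁴ sin²2θ/(4u^{3/2}),  u = L² − r² sin²θ = 0.00413012 m².
Substituting r = 0.0142 m, L = 0.0644 m, θ = 163°: d²x/dθ² = +0.010966 m.
a = ω²·d²x/dθ² = (180.2)²·(+0.010966) = +356.19 m/s²;  |a| = 356.19 m/s².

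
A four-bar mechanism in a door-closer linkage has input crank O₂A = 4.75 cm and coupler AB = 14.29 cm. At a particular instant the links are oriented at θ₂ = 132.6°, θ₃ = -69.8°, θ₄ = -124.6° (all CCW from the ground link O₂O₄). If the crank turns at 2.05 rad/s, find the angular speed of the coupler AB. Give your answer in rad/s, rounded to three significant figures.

ω₂ = 2.05 rad/s
Differentiating the loop-closure r₂e^{iθ₂}+r₃e^{iθ₃}=r₁+r₄e^{iθ₄} gives r₂ω₂e^{iθ₂}+r₃ω₃e^{iθ₃}=r₄ω₄e^{iθ₄}.
Eliminating the other unknown: ω₃ = r₂ω₂ sin(θ₄−θ₂) / [r₃ sin(θ₃−θ₄)].
Numerator sine = +0.97515; denominator sine = +0.81714.
Result = 0.0475·2.05·(+0.97515) / (0.1429·(+0.81714)) = +0.81318 rad/s; magnitude 0.81318 rad/s.

0.813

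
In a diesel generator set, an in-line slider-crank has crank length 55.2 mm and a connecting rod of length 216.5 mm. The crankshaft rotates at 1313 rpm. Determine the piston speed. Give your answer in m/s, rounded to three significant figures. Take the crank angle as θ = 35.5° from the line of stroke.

ω = 2π·1313/60 = 137.5 rad/s
For an in-line slider-crank, x = r cosθ + √(L² − r² sin²θ), so v = −rω sinθ·[1 + r cosθ/√(L² − r² sin²θ)].
With r = 0.0552 m, L = 0.2165 m, θ = 35.5°: √(L² − r² sin²θ) = 0.21411 m.
v = −0.0552·137.5·0.58070·[1 + 0.0552·0.81412/0.21411] = -5.3325 m/s.
|v| = 5.3325 m/s.

5.33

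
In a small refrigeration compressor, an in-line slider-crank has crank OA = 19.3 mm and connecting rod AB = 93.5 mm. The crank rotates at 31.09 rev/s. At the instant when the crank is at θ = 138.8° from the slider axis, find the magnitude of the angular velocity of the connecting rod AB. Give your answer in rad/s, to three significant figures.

30.6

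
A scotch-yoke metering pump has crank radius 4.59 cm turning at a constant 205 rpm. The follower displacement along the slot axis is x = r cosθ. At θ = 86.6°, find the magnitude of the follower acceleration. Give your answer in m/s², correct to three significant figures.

ω = 21.47 rad/s (from 205 rpm).
x = r cosθ ⇒ ẍ = −rω² cosθ (ω constant).
|a| = rω²|cosθ| = 0.0459·(21.47)²·|cos 86.6°| = 1.2545 m/s².

1.25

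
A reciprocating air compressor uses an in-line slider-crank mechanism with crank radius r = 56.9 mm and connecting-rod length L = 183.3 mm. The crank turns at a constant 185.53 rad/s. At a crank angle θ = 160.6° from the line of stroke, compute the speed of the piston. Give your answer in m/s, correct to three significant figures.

2.47

ω = 185.5 rad/s
For an in-line slider-crank, x = r cosθ + √(L² − r² sin²θ), so v = −rω sinθ·[1 + r cosθ/√(L² − r² sin²θ)].
With r = 0.0569 m, L = 0.1833 m, θ = 160.6°: √(L² − r² sin²θ) = 0.18232 m.
v = −0.0569·185.5·0.33216·[1 + 0.0569·-0.94322/0.18232] = -2.4743 m/s.
|v| = 2.4743 m/s.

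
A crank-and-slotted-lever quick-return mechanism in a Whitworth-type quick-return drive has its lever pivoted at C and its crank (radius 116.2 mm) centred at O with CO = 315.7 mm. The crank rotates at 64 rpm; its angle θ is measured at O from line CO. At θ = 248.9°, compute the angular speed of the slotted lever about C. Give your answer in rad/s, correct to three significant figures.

0.0229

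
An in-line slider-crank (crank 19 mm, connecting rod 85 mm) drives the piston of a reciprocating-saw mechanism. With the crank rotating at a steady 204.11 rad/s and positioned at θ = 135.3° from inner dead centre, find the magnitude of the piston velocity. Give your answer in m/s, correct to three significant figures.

2.29

ω = 204.1 rad/s
For an in-line slider-crank, x = r cosθ + √(L² − r² sin²θ), so v = −rω sinθ·[1 + r cosθ/√(L² − r² sin²θ)].
With r = 0.019 m, L = 0.085 m, θ = 135.3°: √(L² − r² sin²θ) = 0.083943 m.
v = −0.019·204.1·0.70339·[1 + 0.019·-0.71080/0.083943] = -2.289 m/s.
|v| = 2.289 m/s.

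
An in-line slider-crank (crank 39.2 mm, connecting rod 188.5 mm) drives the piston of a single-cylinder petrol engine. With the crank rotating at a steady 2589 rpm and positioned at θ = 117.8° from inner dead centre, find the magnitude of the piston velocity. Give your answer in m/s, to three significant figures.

ω = 2π·2589/60 = 271.1 rad/s
For an in-line slider-crank, x = r cosθ + √(L² − r² sin²θ), so v = −rω sinθ·[1 + r cosθ/√(L² − r² sin²θ)].
With r = 0.0392 m, L = 0.1885 m, θ = 117.8°: √(L² − r² sin²θ) = 0.18528 m.
v = −0.0392·271.1·0.88458·[1 + 0.0392·-0.46639/0.18528] = -8.4736 m/s.
|v| = 8.4736 m/s.

8.47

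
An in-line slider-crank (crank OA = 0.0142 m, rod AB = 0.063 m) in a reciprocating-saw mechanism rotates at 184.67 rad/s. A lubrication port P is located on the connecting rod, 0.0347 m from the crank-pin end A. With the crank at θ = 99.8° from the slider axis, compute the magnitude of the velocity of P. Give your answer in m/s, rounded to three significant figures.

ω = 184.7 rad/s.  Crank-pin speed |V_A| = rω = 2.6223 m/s, perpendicular to OA.
Rod angle: sinφ = −(r/L) sinθ ⇒ φ = -12.833°; ω_rod = −rω cosθ/√(L²−r²sin²θ) = +7.2663 rad/s.
V_P = V_A + ω_rod × AP, with AP = 0.0347 m along the rod.
Components: V_Px = −rω sinθ − a·ω_rod·sinφ = -2.528 m/s;  V_Py = rω cosθ + a·ω_rod·cosφ = -0.2005 m/s.
|V_P| = √(V_Px² + V_Py²) = 2.536 m/s.

2.54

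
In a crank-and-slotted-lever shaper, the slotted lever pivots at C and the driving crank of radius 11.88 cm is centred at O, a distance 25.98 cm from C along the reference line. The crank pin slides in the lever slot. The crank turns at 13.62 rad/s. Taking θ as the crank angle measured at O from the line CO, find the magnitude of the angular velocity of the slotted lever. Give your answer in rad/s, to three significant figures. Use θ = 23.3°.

4.18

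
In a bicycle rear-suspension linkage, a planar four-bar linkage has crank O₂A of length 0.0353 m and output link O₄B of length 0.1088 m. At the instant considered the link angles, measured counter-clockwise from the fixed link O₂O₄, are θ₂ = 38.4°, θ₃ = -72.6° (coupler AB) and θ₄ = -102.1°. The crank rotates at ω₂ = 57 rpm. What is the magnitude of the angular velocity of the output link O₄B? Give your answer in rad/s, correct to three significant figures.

3.67

ω₂ = 5.969 rad/s (from 57 rpm).
Differentiating the loop-closure r₂e^{iθ₂}+r₃e^{iθ₃}=r₁+r₄e^{iθ₄} gives r₂ω₂e^{iθ₂}+r₃ω₃e^{iθ₃}=r₄ω₄e^{iθ₄}.
Eliminating the other unknown: ω₄ = r₂ω₂ sin(θ₂−θ₃) / [r₄ sin(θ₄−θ₃)].
Numerator sine = +0.93358; denominator sine = -0.49242.
Result = 0.0353·5.969·(+0.93358) / (0.1088·(-0.49242)) = -3.6717 rad/s; magnitude 3.6717 rad/s.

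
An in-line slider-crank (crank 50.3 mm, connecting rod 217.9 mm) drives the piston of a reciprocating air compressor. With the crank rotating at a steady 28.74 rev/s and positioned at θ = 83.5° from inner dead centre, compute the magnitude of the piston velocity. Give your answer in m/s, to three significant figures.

9.27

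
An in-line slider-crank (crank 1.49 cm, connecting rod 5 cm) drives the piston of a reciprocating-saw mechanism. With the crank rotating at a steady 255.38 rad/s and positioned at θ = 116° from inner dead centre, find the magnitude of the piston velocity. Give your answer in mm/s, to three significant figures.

2960

ω = 255.4 rad/s
For an in-line slider-crank, x = r cosθ + √(L² − r² sin²θ), so v = −rω sinθ·[1 + r cosθ/√(L² − r² sin²θ)].
With r = 0.0149 m, L = 0.05 m, θ = 116°: √(L² − r² sin²θ) = 0.048173 m.
v = −0.0149·255.4·0.89879·[1 + 0.0149·-0.43837/0.048173] = -2.9563 m/s.
|v| = 2.9563 m/s = 2956.3 mm/s.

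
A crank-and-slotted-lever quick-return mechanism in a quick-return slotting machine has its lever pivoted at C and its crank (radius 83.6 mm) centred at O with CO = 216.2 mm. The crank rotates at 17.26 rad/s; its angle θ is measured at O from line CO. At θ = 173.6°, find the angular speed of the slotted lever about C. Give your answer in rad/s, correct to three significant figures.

10.6

ω = 17.26 rad/s
Crank pin A relative to C: A = (d + r cosθ, r sinθ); lever angle φ = atan2(r sinθ, d + r cosθ).
Differentiating tanφ: φ̇ = rω(d cosθ + r)/(d² + r² + 2dr cosθ).
d² + r² + 2dr cosθ = |CA|² = 0.017808 m²;  d cosθ + r = -0.13125 m.
|ω_lever| = |0.0836·17.26·-0.13125| / 0.017808 = 10.635 rad/s.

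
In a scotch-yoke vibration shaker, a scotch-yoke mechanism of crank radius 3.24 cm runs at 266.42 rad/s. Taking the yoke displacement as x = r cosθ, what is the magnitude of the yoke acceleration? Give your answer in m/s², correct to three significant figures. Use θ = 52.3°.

1410

ω = 266.4 rad/s
x = r cosθ ⇒ ẍ = −rω² cosθ (ω constant).
|a| = rω²|cosθ| = 0.0324·(266.4)²·|cos 52.3°| = 1406.4 m/s².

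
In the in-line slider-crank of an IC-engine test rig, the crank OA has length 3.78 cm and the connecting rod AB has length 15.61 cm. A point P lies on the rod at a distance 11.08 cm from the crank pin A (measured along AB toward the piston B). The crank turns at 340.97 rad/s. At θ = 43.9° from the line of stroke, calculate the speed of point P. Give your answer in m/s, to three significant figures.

10.4

ω = 341 rad/s.  Crank-pin speed |V_A| = rω = 12.889 m/s, perpendicular to OA.
Rod angle: sinφ = −(r/L) sinθ ⇒ φ = -9.666°; ω_rod = −rω cosθ/√(L²−r²sin²θ) = -60.35 rad/s.
V_P = V_A + ω_rod × AP, with AP = 0.1108 m along the rod.
Components: V_Px = −rω sinθ − a·ω_rod·sinφ = -10.06 m/s;  V_Py = rω cosθ + a·ω_rod·cosφ = +2.6951 m/s.
|V_P| = √(V_Px² + V_Py²) = 10.415 m/s.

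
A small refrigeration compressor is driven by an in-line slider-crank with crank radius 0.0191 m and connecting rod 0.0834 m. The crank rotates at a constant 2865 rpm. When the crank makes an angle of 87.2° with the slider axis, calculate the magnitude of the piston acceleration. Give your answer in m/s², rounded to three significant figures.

318

ω = 2π·2865/60 = 300 rad/s
x(θ) = r cosθ + √(L² − r² sin²θ); with ω constant, a = ω²·d²x/dθ².
d²x/dθ² = −r cosθ − r²(cos2θ)/√u − r⁴ sin²2θ/(4u^{3/2}),  u = L² − r² sin²θ = 0.00659162 m².
Substituting r = 0.0191 m, L = 0.0834 m, θ = 87.2°: d²x/dθ² = +0.0035383 m.
a = ω²·d²x/dθ² = (300)²·(+0.0035383) = +318.49 m/s²;  |a| = 318.49 m/s².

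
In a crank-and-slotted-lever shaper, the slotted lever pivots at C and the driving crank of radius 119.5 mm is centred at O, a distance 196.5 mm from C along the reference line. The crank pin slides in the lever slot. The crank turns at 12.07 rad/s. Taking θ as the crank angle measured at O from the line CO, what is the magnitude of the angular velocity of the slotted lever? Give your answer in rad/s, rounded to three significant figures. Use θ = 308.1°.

4.24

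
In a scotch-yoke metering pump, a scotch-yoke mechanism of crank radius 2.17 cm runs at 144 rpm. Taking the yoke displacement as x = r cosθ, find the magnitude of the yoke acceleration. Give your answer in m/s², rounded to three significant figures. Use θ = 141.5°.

ω = 15.08 rad/s (from 144 rpm).
x = r cosθ ⇒ ẍ = −rω² cosθ (ω constant).
|a| = rω²|cosθ| = 0.0217·(15.08)²·|cos 141.5°| = 3.8618 m/s².

3.86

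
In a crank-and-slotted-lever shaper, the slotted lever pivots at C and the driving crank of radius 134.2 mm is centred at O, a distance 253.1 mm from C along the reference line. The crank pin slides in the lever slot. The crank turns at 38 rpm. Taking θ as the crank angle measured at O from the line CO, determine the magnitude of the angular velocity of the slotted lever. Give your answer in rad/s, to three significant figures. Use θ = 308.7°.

1.25

ω = 3.979 rad/s (from 38 rpm).
Crank pin A relative to C: A = (d + r cosθ, r sinθ); lever angle φ = atan2(r sinθ, d + r cosθ).
Differentiating tanφ: φ̇ = rω(d cosθ + r)/(d² + r² + 2dr cosθ).
d² + r² + 2dr cosθ = |CA|² = 0.124543 m²;  d cosθ + r = +0.29245 m.
|ω_lever| = |0.1342·3.979·+0.29245| / 0.124543 = 1.254 rad/s.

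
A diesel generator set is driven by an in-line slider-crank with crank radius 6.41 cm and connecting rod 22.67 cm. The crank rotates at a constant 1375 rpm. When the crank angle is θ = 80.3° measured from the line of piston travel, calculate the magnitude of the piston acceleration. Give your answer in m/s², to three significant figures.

144

ω = 2π·1375/60 = 144 rad/s
x(θ) = r cosθ + √(L² − r² sin²θ); with ω constant, a = ω²·d²x/dθ².
d²x/dθ² = −r cosθ − r²(cos2θ)/√u − r⁴ sin²2θ/(4u^{3/2}),  u = L² − r² sin²θ = 0.0474007 m².
Substituting r = 0.0641 m, L = 0.2267 m, θ = 80.3°: d²x/dθ² = +0.0069554 m.
a = ω²·d²x/dθ² = (144)²·(+0.0069554) = +144.21 m/s²;  |a| = 144.21 m/s².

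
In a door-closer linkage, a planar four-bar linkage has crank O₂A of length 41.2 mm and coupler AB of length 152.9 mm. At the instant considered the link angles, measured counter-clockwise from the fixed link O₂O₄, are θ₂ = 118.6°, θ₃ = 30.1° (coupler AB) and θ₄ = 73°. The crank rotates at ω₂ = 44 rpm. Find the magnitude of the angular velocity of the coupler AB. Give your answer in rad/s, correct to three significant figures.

ω₂ = 4.608 rad/s (from 44 rpm).
Differentiating the loop-closure r₂e^{iθ₂}+r₃e^{iθ₃}=r₁+r₄e^{iθ₄} gives r₂ω₂e^{iθ₂}+r₃ω₃e^{iθ₃}=r₄ω₄e^{iθ₄}.
Eliminating the other unknown: ω₃ = r₂ω₂ sin(θ₄−θ₂) / [r₃ sin(θ₃−θ₄)].
Numerator sine = -0.71447; denominator sine = -0.68072.
Result = 0.0412·4.608·(-0.71447) / (0.1529·(-0.68072)) = +1.3031 rad/s; magnitude 1.3031 rad/s.

1.30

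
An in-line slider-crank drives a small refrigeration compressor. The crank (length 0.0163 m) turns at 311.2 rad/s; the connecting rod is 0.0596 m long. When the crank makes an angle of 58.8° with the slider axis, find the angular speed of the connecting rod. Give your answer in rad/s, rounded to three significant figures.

ω = 311.2 rad/s
The rod makes angle φ with the slider axis where L sinφ = r sinθ; differentiating, L cosφ·φ̇ = r ω cosθ.
L cosφ = √(L² − r² sin²θ) = 0.057946 m.
|ω_rod| = r ω |cosθ| / √(L² − r² sin²θ) = 0.0163·311.2·0.51803/0.057946 = 45.348 rad/s.

45.3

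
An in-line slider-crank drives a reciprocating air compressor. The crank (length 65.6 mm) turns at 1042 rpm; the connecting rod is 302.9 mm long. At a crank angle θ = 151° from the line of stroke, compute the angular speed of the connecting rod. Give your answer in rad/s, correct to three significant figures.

ω = 109.1 rad/s (converted from 1042 rpm).
The rod makes angle φ with the slider axis where L sinφ = r sinθ; differentiating, L cosφ·φ̇ = r ω cosθ.
L cosφ = √(L² − r² sin²θ) = 0.30123 m.
|ω_rod| = r ω |cosθ| / √(L² − r² sin²θ) = 0.0656·109.1·0.87462/0.30123 = 20.784 rad/s.

20.8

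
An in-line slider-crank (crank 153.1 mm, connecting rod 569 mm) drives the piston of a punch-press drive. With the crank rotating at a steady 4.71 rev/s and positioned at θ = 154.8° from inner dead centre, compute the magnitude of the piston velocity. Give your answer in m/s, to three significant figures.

ω = 2π·4.71 = 29.59 rad/s
For an in-line slider-crank, x = r cosθ + √(L² − r² sin²θ), so v = −rω sinθ·[1 + r cosθ/√(L² − r² sin²θ)].
With r = 0.1531 m, L = 0.569 m, θ = 154.8°: √(L² − r² sin²θ) = 0.56525 m.
v = −0.1531·29.59·0.42578·[1 + 0.1531·-0.90483/0.56525] = -1.4563 m/s.
|v| = 1.4563 m/s.

1.46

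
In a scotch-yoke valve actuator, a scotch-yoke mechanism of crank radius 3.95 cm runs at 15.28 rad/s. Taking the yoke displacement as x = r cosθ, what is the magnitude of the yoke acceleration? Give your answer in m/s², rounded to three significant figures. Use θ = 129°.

ω = 15.28 rad/s
x = r cosθ ⇒ ẍ = −rω² cosθ (ω constant).
|a| = rω²|cosθ| = 0.0395·(15.28)²·|cos 129°| = 5.8038 m/s².

5.80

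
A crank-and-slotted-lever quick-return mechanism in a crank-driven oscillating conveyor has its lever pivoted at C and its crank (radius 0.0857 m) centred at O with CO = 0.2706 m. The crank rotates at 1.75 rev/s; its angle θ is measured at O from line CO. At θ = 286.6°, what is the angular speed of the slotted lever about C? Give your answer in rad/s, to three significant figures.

1.64

ω = 11 rad/s (from 1.75 rev/s).
Crank pin A relative to C: A = (d + r cosθ, r sinθ); lever angle φ = atan2(r sinθ, d + r cosθ).
Differentiating tanφ: φ̇ = rω(d cosθ + r)/(d² + r² + 2dr cosθ).
d² + r² + 2dr cosθ = |CA|² = 0.0938193 m²;  d cosθ + r = +0.16301 m.
|ω_lever| = |0.0857·11·+0.16301| / 0.0938193 = 1.6372 rad/s.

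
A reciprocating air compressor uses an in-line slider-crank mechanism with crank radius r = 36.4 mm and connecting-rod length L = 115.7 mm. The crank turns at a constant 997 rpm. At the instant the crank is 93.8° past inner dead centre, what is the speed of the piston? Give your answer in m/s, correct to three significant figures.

ω = 2π·997/60 = 104.4 rad/s
For an in-line slider-crank, x = r cosθ + √(L² − r² sin²θ), so v = −rω sinθ·[1 + r cosθ/√(L² − r² sin²θ)].
With r = 0.0364 m, L = 0.1157 m, θ = 93.8°: √(L² − r² sin²θ) = 0.10985 m.
v = −0.0364·104.4·0.99780·[1 + 0.0364·-0.06627/0.10985] = -3.7087 m/s.
|v| = 3.7087 m/s.

3.71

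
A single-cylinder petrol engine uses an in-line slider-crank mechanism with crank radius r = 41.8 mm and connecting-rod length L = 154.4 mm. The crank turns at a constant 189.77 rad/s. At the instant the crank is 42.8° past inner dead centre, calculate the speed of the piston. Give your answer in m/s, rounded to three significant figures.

ω = 189.8 rad/s
For an in-line slider-crank, x = r cosθ + √(L² − r² sin²θ), so v = −rω sinθ·[1 + r cosθ/√(L² − r² sin²θ)].
With r = 0.0418 m, L = 0.1544 m, θ = 42.8°: √(L² − r² sin²θ) = 0.15177 m.
v = −0.0418·189.8·0.67944·[1 + 0.0418·0.73373/0.15177] = -6.4788 m/s.
|v| = 6.4788 m/s.

6.48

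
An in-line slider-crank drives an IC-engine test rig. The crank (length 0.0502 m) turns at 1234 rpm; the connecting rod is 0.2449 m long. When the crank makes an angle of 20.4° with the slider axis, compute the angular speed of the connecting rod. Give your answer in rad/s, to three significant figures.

24.9

ω = 129.2 rad/s (converted from 1234 rpm).
The rod makes angle φ with the slider axis where L sinφ = r sinθ; differentiating, L cosφ·φ̇ = r ω cosθ.
L cosφ = √(L² − r² sin²θ) = 0.24427 m.
|ω_rod| = r ω |cosθ| / √(L² − r² sin²θ) = 0.0502·129.2·0.93728/0.24427 = 24.891 rad/s.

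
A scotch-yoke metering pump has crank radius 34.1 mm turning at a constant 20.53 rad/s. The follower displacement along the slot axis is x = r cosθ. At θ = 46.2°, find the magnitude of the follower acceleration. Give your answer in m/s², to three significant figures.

ω = 20.53 rad/s
x = r cosθ ⇒ ẍ = −rω² cosθ (ω constant).
|a| = rω²|cosθ| = 0.0341·(20.53)²·|cos 46.2°| = 9.9478 m/s².

9.95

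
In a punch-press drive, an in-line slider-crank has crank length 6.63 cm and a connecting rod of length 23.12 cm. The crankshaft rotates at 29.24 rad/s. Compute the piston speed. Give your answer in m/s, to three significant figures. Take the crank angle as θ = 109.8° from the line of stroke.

1.64

ω = 29.24 rad/s
For an in-line slider-crank, x = r cosθ + √(L² − r² sin²θ), so v = −rω sinθ·[1 + r cosθ/√(L² − r² sin²θ)].
With r = 0.0663 m, L = 0.2312 m, θ = 109.8°: √(L² − r² sin²θ) = 0.22263 m.
v = −0.0663·29.24·0.94088·[1 + 0.0663·-0.33874/0.22263] = -1.64 m/s.
|v| = 1.64 m/s.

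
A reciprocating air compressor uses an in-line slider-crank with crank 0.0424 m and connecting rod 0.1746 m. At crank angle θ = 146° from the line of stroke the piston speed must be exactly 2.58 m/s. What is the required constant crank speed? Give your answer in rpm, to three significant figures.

For an in-line slider-crank, |v_piston| = rω|sinθ|·[1 + r cosθ/√(L² − r² sin²θ)].
With r = 0.0424 m, L = 0.1746 m, θ = 146°: the bracketed kinematic factor |dx/dθ| = 0.018892 m.
ω = v/|dx/dθ| = 2.58/0.018892 = 136.57 rad/s.
N = 60ω/(2π) = 1304.1 rpm.

1300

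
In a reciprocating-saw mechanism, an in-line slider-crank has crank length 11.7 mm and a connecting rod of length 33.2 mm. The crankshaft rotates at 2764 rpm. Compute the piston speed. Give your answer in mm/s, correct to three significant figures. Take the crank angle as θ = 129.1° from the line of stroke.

ω = 2π·2764/60 = 289.4 rad/s
For an in-line slider-crank, x = r cosθ + √(L² − r² sin²θ), so v = −rω sinθ·[1 + r cosθ/√(L² − r² sin²θ)].
With r = 0.0117 m, L = 0.0332 m, θ = 129.1°: √(L² − r² sin²θ) = 0.031934 m.
v = −0.0117·289.4·0.77605·[1 + 0.0117·-0.63068/0.031934] = -2.0208 m/s.
|v| = 2.0208 m/s = 2020.8 mm/s.

2020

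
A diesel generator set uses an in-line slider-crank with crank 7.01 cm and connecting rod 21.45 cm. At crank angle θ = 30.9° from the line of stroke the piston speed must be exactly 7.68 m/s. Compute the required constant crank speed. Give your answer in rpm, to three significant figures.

1590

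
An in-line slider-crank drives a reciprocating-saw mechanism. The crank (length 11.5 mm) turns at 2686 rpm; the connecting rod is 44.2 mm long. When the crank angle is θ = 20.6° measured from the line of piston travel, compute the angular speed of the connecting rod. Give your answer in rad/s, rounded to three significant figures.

68.8

ω = 281.3 rad/s (converted from 2686 rpm).
The rod makes angle φ with the slider axis where L sinφ = r sinθ; differentiating, L cosφ·φ̇ = r ω cosθ.
L cosφ = √(L² − r² sin²θ) = 0.044014 m.
|ω_rod| = r ω |cosθ| / √(L² − r² sin²θ) = 0.0115·281.3·0.93606/0.044014 = 68.792 rad/s.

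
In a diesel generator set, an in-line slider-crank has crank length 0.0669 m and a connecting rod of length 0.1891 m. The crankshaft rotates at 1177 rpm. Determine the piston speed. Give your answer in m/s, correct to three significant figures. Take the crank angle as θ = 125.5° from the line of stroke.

5.27

ω = 2π·1177/60 = 123.3 rad/s
For an in-line slider-crank, x = r cosθ + √(L² − r² sin²θ), so v = −rω sinθ·[1 + r cosθ/√(L² − r² sin²θ)].
With r = 0.0669 m, L = 0.1891 m, θ = 125.5°: √(L² − r² sin²θ) = 0.18109 m.
v = −0.0669·123.3·0.81412·[1 + 0.0669·-0.58070/0.18109] = -5.2728 m/s.
|v| = 5.2728 m/s.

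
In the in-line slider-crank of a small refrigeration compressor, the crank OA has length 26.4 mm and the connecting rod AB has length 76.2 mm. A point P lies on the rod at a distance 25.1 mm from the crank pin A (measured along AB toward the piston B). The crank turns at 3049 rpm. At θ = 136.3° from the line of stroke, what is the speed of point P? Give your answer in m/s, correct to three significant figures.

6.72

ω = 319.3 rad/s.  Crank-pin speed |V_A| = rω = 8.4293 m/s, perpendicular to OA.
Rod angle: sinφ = −(r/L) sinθ ⇒ φ = -13.849°; ω_rod = −rω cosθ/√(L²−r²sin²θ) = +82.369 rad/s.
V_P = V_A + ω_rod × AP, with AP = 0.0251 m along the rod.
Components: V_Px = −rω sinθ − a·ω_rod·sinφ = -5.3288 m/s;  V_Py = rω cosθ + a·ω_rod·cosφ = -4.0867 m/s.
|V_P| = √(V_Px² + V_Py²) = 6.7154 m/s.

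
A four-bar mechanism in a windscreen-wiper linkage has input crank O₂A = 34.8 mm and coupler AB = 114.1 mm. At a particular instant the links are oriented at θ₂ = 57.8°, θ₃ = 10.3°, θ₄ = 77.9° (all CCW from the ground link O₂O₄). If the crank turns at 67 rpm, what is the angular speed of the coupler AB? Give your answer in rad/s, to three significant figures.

ω₂ = 7.016 rad/s (from 67 rpm).
Differentiating the loop-closure r₂e^{iθ₂}+r₃e^{iθ₃}=r₁+r₄e^{iθ₄} gives r₂ω₂e^{iθ₂}+r₃ω₃e^{iθ₃}=r₄ω₄e^{iθ₄}.
Eliminating the other unknown: ω₃ = r₂ω₂ sin(θ₄−θ₂) / [r₃ sin(θ₃−θ₄)].
Numerator sine = +0.34366; denominator sine = -0.92455.
Result = 0.0348·7.016·(+0.34366) / (0.1141·(-0.92455)) = -0.79542 rad/s; magnitude 0.79542 rad/s.

0.795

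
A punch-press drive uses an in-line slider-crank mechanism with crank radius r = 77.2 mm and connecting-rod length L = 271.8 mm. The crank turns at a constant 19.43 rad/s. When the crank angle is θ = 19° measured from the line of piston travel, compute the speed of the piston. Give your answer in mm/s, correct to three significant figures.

ω = 19.43 rad/s
For an in-line slider-crank, x = r cosθ + √(L² − r² sin²θ), so v = −rω sinθ·[1 + r cosθ/√(L² − r² sin²θ)].
With r = 0.0772 m, L = 0.2718 m, θ = 19°: √(L² − r² sin²θ) = 0.27064 m.
v = −0.0772·19.43·0.32557·[1 + 0.0772·0.94552/0.27064] = -0.62007 m/s.
|v| = 0.62007 m/s = 620.07 mm/s.

620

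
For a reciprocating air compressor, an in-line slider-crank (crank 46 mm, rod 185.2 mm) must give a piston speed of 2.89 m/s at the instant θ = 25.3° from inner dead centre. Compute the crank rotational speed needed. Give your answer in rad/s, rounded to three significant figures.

120

For an in-line slider-crank, |v_piston| = rω|sinθ|·[1 + r cosθ/√(L² − r² sin²θ)].
With r = 0.046 m, L = 0.1852 m, θ = 25.3°: the bracketed kinematic factor |dx/dθ| = 0.024098 m.
ω = v/|dx/dθ| = 2.89/0.024098 = 119.93 rad/s.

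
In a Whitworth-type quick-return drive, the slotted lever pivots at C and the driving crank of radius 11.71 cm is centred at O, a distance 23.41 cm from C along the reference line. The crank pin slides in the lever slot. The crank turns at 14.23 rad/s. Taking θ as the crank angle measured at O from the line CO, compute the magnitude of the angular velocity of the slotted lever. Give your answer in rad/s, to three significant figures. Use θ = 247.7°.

0.987

ω = 14.23 rad/s
Crank pin A relative to C: A = (d + r cosθ, r sinθ); lever angle φ = atan2(r sinθ, d + r cosθ).
Differentiating tanφ: φ̇ = rω(d cosθ + r)/(d² + r² + 2dr cosθ).
d² + r² + 2dr cosθ = |CA|² = 0.0477111 m²;  d cosθ + r = +0.028269 m.
|ω_lever| = |0.1171·14.23·+0.028269| / 0.0477111 = 0.98732 rad/s.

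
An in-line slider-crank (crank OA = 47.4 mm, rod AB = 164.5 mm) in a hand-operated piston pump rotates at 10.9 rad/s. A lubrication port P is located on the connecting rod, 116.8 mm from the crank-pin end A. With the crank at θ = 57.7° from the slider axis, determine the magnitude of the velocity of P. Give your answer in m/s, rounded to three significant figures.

0.492

ω = 10.9 rad/s.  Crank-pin speed |V_A| = rω = 0.51666 m/s, perpendicular to OA.
Rod angle: sinφ = −(r/L) sinθ ⇒ φ = -14.097°; ω_rod = −rω cosθ/√(L²−r²sin²θ) = -1.7304 rad/s.
V_P = V_A + ω_rod × AP, with AP = 0.1168 m along the rod.
Components: V_Px = −rω sinθ − a·ω_rod·sinφ = -0.48594 m/s;  V_Py = rω cosθ + a·ω_rod·cosφ = +0.080054 m/s.
|V_P| = √(V_Px² + V_Py²) = 0.49249 m/s.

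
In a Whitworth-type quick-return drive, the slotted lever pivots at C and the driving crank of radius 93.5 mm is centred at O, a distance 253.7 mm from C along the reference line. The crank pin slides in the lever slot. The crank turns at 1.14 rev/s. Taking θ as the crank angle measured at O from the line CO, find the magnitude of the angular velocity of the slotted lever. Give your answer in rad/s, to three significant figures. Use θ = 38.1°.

1.78

ω = 7.163 rad/s (from 1.14 rev/s).
Crank pin A relative to C: A = (d + r cosθ, r sinθ); lever angle φ = atan2(r sinθ, d + r cosθ).
Differentiating tanφ: φ̇ = rω(d cosθ + r)/(d² + r² + 2dr cosθ).
d² + r² + 2dr cosθ = |CA|² = 0.11044 m²;  d cosθ + r = +0.29315 m.
|ω_lever| = |0.0935·7.163·+0.29315| / 0.11044 = 1.7777 rad/s.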